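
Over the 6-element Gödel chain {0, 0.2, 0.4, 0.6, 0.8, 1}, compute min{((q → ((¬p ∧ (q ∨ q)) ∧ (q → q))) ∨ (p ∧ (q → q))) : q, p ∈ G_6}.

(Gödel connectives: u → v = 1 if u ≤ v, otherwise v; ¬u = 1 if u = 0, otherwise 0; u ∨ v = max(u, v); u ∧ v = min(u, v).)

0.20

The minimum is attained at q = 0.2, p = 0.2:
  ¬p: Gödel ¬ of 0.2 = 0 (operand ≠ 0)
  (q ∨ q) = max(0.2, 0.2) = 0.2
  (¬p ∧ (q ∨ q)) = min(0, 0.2) = 0
  (q → q): 0.2 ≤ 0.2, so result = 1
  ((¬p ∧ (q ∨ q)) ∧ (q → q)) = min(0, 1) = 0
  (q → ((¬p ∧ (q ∨ q)) ∧ (q → q))): 0.2 > 0, so result = 0
  (q → q): 0.2 ≤ 0.2, so result = 1
  (p ∧ (q → q)) = min(0.2, 1) = 0.2
  ((q → ((¬p ∧ (q ∨ q)) ∧ (q → q))) ∨ (p ∧ (q → q))) = max(0, 0.2) = 0.2
Checking all 36 assignments confirms none give a value below 0.20.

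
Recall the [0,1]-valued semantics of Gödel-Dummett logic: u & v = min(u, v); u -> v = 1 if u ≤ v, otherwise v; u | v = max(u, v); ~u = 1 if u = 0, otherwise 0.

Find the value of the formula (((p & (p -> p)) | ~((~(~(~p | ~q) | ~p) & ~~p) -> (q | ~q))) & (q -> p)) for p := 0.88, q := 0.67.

(p -> p): 0.88 ≤ 0.88, so result = 1
(p & (p -> p)) = min(0.88, 1) = 0.88
~p: Gödel ¬ of 0.88 = 0 (operand ≠ 0)
~q: Gödel ¬ of 0.67 = 0 (operand ≠ 0)
(~p | ~q) = max(0, 0) = 0
~(~p | ~q): Gödel ¬ of 0 = 1 (operand is 0)
~p: Gödel ¬ of 0.88 = 0 (operand ≠ 0)
(~(~p | ~q) | ~p) = max(1, 0) = 1
~(~(~p | ~q) | ~p): Gödel ¬ of 1 = 0 (operand ≠ 0)
~p: Gödel ¬ of 0.88 = 0 (operand ≠ 0)
~~p: Gödel ¬ of 0 = 1 (operand is 0)
(~(~(~p | ~q) | ~p) & ~~p) = min(0, 1) = 0
~q: Gödel ¬ of 0.67 = 0 (operand ≠ 0)
(q | ~q) = max(0.67, 0) = 0.67
((~(~(~p | ~q) | ~p) & ~~p) -> (q | ~q)): 0 ≤ 0.67, so result = 1
~((~(~(~p | ~q) | ~p) & ~~p) -> (q | ~q)): Gödel ¬ of 1 = 0 (operand ≠ 0)
((p & (p -> p)) | ~((~(~(~p | ~q) | ~p) & ~~p) -> (q | ~q))) = max(0.88, 0) = 0.88
(q -> p): 0.67 ≤ 0.88, so result = 1
(((p & (p -> p)) | ~((~(~(~p | ~q) | ~p) & ~~p) -> (q | ~q))) & (q -> p)) = min(0.88, 1) = 0.88

0.88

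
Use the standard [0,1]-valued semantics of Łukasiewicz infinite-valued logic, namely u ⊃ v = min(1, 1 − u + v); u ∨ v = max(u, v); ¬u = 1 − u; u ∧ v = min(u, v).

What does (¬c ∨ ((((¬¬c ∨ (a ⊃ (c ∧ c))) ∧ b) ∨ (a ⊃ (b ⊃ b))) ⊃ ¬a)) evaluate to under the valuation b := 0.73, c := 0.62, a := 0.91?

0.38

¬c: Łukasiewicz ¬ gives 1 − 0.62 = 0.38
¬c: Łukasiewicz ¬ gives 1 − 0.62 = 0.38
¬¬c: Łukasiewicz ¬ gives 1 − 0.38 = 0.62
(c ∧ c) = min(0.62, 0.62) = 0.62
(a ⊃ (c ∧ c)): min(1, 1 − 0.91 + 0.62) = 0.71
(¬¬c ∨ (a ⊃ (c ∧ c))) = max(0.62, 0.71) = 0.71
((¬¬c ∨ (a ⊃ (c ∧ c))) ∧ b) = min(0.71, 0.73) = 0.71
(b ⊃ b): min(1, 1 − 0.73 + 0.73) = 1
(a ⊃ (b ⊃ b)): min(1, 1 − 0.91 + 1) = 1
(((¬¬c ∨ (a ⊃ (c ∧ c))) ∧ b) ∨ (a ⊃ (b ⊃ b))) = max(0.71, 1) = 1
¬a: Łukasiewicz ¬ gives 1 − 0.91 = 0.09
((((¬¬c ∨ (a ⊃ (c ∧ c))) ∧ b) ∨ (a ⊃ (b ⊃ b))) ⊃ ¬a): min(1, 1 − 1 + 0.09) = 0.09
(¬c ∨ ((((¬¬c ∨ (a ⊃ (c ∧ c))) ∧ b) ∨ (a ⊃ (b ⊃ b))) ⊃ ¬a)) = max(0.38, 0.09) = 0.38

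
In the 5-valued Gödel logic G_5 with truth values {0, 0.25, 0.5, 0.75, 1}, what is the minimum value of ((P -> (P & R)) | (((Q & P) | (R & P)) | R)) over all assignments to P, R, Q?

0.00

The minimum is attained at P = 0.25, R = 0, Q = 0:
  (P & R) = min(0.25, 0) = 0
  (P -> (P & R)): 0.25 > 0, so result = 0
  (Q & P) = min(0, 0.25) = 0
  (R & P) = min(0, 0.25) = 0
  ((Q & P) | (R & P)) = max(0, 0) = 0
  (((Q & P) | (R & P)) | R) = max(0, 0) = 0
  ((P -> (P & R)) | (((Q & P) | (R & P)) | R)) = max(0, 0) = 0
Checking all 125 assignments confirms none give a value below 0.00.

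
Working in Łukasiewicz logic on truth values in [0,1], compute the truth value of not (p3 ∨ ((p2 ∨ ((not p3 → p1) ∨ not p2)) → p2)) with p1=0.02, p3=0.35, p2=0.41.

0.18

not p3: Łukasiewicz ¬ gives 1 − 0.35 = 0.65
(not p3 → p1): min(1, 1 − 0.65 + 0.02) = 0.37
not p2: Łukasiewicz ¬ gives 1 − 0.41 = 0.59
((not p3 → p1) ∨ not p2) = max(0.37, 0.59) = 0.59
(p2 ∨ ((not p3 → p1) ∨ not p2)) = max(0.41, 0.59) = 0.59
((p2 ∨ ((not p3 → p1) ∨ not p2)) → p2): min(1, 1 − 0.59 + 0.41) = 0.82
(p3 ∨ ((p2 ∨ ((not p3 → p1) ∨ not p2)) → p2)) = max(0.35, 0.82) = 0.82
not (p3 ∨ ((p2 ∨ ((not p3 → p1) ∨ not p2)) → p2)): Łukasiewicz ¬ gives 1 − 0.82 = 0.18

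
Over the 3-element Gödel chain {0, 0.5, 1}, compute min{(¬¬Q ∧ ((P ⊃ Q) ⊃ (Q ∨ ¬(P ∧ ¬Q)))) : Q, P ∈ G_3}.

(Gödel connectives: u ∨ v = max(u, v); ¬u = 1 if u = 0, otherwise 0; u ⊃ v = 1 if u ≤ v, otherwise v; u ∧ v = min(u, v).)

The minimum is attained at Q = 0, P = 0:
  ¬Q: Gödel ¬ of 0 = 1 (operand is 0)
  ¬¬Q: Gödel ¬ of 1 = 0 (operand ≠ 0)
  (P ⊃ Q): 0 ≤ 0, so result = 1
  ¬Q: Gödel ¬ of 0 = 1 (operand is 0)
  (P ∧ ¬Q) = min(0, 1) = 0
  ¬(P ∧ ¬Q): Gödel ¬ of 0 = 1 (operand is 0)
  (Q ∨ ¬(P ∧ ¬Q)) = max(0, 1) = 1
  ((P ⊃ Q) ⊃ (Q ∨ ¬(P ∧ ¬Q))): 1 ≤ 1, so result = 1
  (¬¬Q ∧ ((P ⊃ Q) ⊃ (Q ∨ ¬(P ∧ ¬Q)))) = min(0, 1) = 0
Checking all 9 assignments confirms none give a value below 0.00.

0.00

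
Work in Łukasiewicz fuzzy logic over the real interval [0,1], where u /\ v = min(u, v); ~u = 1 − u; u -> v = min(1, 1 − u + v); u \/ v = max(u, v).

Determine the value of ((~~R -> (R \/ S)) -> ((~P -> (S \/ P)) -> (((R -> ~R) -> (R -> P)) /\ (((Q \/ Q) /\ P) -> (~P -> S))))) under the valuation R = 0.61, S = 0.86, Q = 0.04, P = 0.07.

0.75

~R: Łukasiewicz ¬ gives 1 − 0.61 = 0.39
~~R: Łukasiewicz ¬ gives 1 − 0.39 = 0.61
(R \/ S) = max(0.61, 0.86) = 0.86
(~~R -> (R \/ S)): min(1, 1 − 0.61 + 0.86) = 1
~P: Łukasiewicz ¬ gives 1 − 0.07 = 0.93
(S \/ P) = max(0.86, 0.07) = 0.86
(~P -> (S \/ P)): min(1, 1 − 0.93 + 0.86) = 0.93
~R: Łukasiewicz ¬ gives 1 − 0.61 = 0.39
(R -> ~R): min(1, 1 − 0.61 + 0.39) = 0.78
(R -> P): min(1, 1 − 0.61 + 0.07) = 0.46
((R -> ~R) -> (R -> P)): min(1, 1 − 0.78 + 0.46) = 0.68
(Q \/ Q) = max(0.04, 0.04) = 0.04
((Q \/ Q) /\ P) = min(0.04, 0.07) = 0.04
~P: Łukasiewicz ¬ gives 1 − 0.07 = 0.93
(~P -> S): min(1, 1 − 0.93 + 0.86) = 0.93
(((Q \/ Q) /\ P) -> (~P -> S)): min(1, 1 − 0.04 + 0.93) = 1
(((R -> ~R) -> (R -> P)) /\ (((Q \/ Q) /\ P) -> (~P -> S))) = min(0.68, 1) = 0.68
((~P -> (S \/ P)) -> (((R -> ~R) -> (R -> P)) /\ (((Q \/ Q) /\ P) -> (~P -> S)))): min(1, 1 − 0.93 + 0.68) = 0.75
((~~R -> (R \/ S)) -> ((~P -> (S \/ P)) -> (((R -> ~R) -> (R -> P)) /\ (((Q \/ Q) /\ P) -> (~P -> S))))): min(1, 1 − 1 + 0.75) = 0.75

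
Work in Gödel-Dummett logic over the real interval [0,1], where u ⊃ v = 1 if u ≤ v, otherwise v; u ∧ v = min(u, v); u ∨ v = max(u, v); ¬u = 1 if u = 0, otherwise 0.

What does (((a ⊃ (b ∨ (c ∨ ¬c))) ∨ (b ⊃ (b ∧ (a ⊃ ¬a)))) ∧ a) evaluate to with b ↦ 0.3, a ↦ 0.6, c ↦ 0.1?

0.30

¬c: Gödel ¬ of 0.1 = 0 (operand ≠ 0)
(c ∨ ¬c) = max(0.1, 0) = 0.1
(b ∨ (c ∨ ¬c)) = max(0.3, 0.1) = 0.3
(a ⊃ (b ∨ (c ∨ ¬c))): 0.6 > 0.3, so result = 0.3
¬a: Gödel ¬ of 0.6 = 0 (operand ≠ 0)
(a ⊃ ¬a): 0.6 > 0, so result = 0
(b ∧ (a ⊃ ¬a)) = min(0.3, 0) = 0
(b ⊃ (b ∧ (a ⊃ ¬a))): 0.3 > 0, so result = 0
((a ⊃ (b ∨ (c ∨ ¬c))) ∨ (b ⊃ (b ∧ (a ⊃ ¬a)))) = max(0.3, 0) = 0.3
(((a ⊃ (b ∨ (c ∨ ¬c))) ∨ (b ⊃ (b ∧ (a ⊃ ¬a)))) ∧ a) = min(0.3, 0.6) = 0.3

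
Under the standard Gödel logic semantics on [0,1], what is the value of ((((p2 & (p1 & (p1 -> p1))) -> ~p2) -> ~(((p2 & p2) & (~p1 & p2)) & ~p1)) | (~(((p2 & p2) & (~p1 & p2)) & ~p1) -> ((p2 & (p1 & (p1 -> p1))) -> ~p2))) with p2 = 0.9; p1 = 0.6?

1.00

(p1 -> p1): 0.6 ≤ 0.6, so result = 1
(p1 & (p1 -> p1)) = min(0.6, 1) = 0.6
(p2 & (p1 & (p1 -> p1))) = min(0.9, 0.6) = 0.6
~p2: Gödel ¬ of 0.9 = 0 (operand ≠ 0)
((p2 & (p1 & (p1 -> p1))) -> ~p2): 0.6 > 0, so result = 0
(p2 & p2) = min(0.9, 0.9) = 0.9
~p1: Gödel ¬ of 0.6 = 0 (operand ≠ 0)
(~p1 & p2) = min(0, 0.9) = 0
((p2 & p2) & (~p1 & p2)) = min(0.9, 0) = 0
~p1: Gödel ¬ of 0.6 = 0 (operand ≠ 0)
(((p2 & p2) & (~p1 & p2)) & ~p1) = min(0, 0) = 0
~(((p2 & p2) & (~p1 & p2)) & ~p1): Gödel ¬ of 0 = 1 (operand is 0)
(((p2 & (p1 & (p1 -> p1))) -> ~p2) -> ~(((p2 & p2) & (~p1 & p2)) & ~p1)): 0 ≤ 1, so result = 1
(p2 & p2) = min(0.9, 0.9) = 0.9
~p1: Gödel ¬ of 0.6 = 0 (operand ≠ 0)
(~p1 & p2) = min(0, 0.9) = 0
((p2 & p2) & (~p1 & p2)) = min(0.9, 0) = 0
~p1: Gödel ¬ of 0.6 = 0 (operand ≠ 0)
(((p2 & p2) & (~p1 & p2)) & ~p1) = min(0, 0) = 0
~(((p2 & p2) & (~p1 & p2)) & ~p1): Gödel ¬ of 0 = 1 (operand is 0)
(p1 -> p1): 0.6 ≤ 0.6, so result = 1
(p1 & (p1 -> p1)) = min(0.6, 1) = 0.6
(p2 & (p1 & (p1 -> p1))) = min(0.9, 0.6) = 0.6
~p2: Gödel ¬ of 0.9 = 0 (operand ≠ 0)
((p2 & (p1 & (p1 -> p1))) -> ~p2): 0.6 > 0, so result = 0
(~(((p2 & p2) & (~p1 & p2)) & ~p1) -> ((p2 & (p1 & (p1 -> p1))) -> ~p2)): 1 > 0, so result = 0
((((p2 & (p1 & (p1 -> p1))) -> ~p2) -> ~(((p2 & p2) & (~p1 & p2)) & ~p1)) | (~(((p2 & p2) & (~p1 & p2)) & ~p1) -> ((p2 & (p1 & (p1 -> p1))) -> ~p2))) = max(1, 0) = 1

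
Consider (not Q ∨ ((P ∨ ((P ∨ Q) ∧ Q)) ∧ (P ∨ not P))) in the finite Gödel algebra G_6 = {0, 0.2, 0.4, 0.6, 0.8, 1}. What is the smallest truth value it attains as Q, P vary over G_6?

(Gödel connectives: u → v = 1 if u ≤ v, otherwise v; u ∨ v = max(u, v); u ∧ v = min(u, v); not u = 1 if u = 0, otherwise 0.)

The minimum is attained at Q = 0.2, P = 0:
  not Q: Gödel ¬ of 0.2 = 0 (operand ≠ 0)
  (P ∨ Q) = max(0, 0.2) = 0.2
  ((P ∨ Q) ∧ Q) = min(0.2, 0.2) = 0.2
  (P ∨ ((P ∨ Q) ∧ Q)) = max(0, 0.2) = 0.2
  not P: Gödel ¬ of 0 = 1 (operand is 0)
  (P ∨ not P) = max(0, 1) = 1
  ((P ∨ ((P ∨ Q) ∧ Q)) ∧ (P ∨ not P)) = min(0.2, 1) = 0.2
  (not Q ∨ ((P ∨ ((P ∨ Q) ∧ Q)) ∧ (P ∨ not P))) = max(0, 0.2) = 0.2
Checking all 36 assignments confirms none give a value below 0.20.

0.20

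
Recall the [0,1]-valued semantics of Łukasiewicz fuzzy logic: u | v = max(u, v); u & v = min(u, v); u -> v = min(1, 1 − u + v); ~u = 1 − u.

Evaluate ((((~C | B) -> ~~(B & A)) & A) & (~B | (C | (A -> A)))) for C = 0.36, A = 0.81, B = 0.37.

0.73

~C: Łukasiewicz ¬ gives 1 − 0.36 = 0.64
(~C | B) = max(0.64, 0.37) = 0.64
(B & A) = min(0.37, 0.81) = 0.37
~(B & A): Łukasiewicz ¬ gives 1 − 0.37 = 0.63
~~(B & A): Łukasiewicz ¬ gives 1 − 0.63 = 0.37
((~C | B) -> ~~(B & A)): min(1, 1 − 0.64 + 0.37) = 0.73
(((~C | B) -> ~~(B & A)) & A) = min(0.73, 0.81) = 0.73
~B: Łukasiewicz ¬ gives 1 − 0.37 = 0.63
(A -> A): min(1, 1 − 0.81 + 0.81) = 1
(C | (A -> A)) = max(0.36, 1) = 1
(~B | (C | (A -> A))) = max(0.63, 1) = 1
((((~C | B) -> ~~(B & A)) & A) & (~B | (C | (A -> A)))) = min(0.73, 1) = 0.73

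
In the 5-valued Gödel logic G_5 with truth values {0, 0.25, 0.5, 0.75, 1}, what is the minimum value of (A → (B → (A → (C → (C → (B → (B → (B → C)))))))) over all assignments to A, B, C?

1.00

Every assignment gives 1. For instance at A = 0, B = 0, C = 0:
  (B → C): 0 ≤ 0, so result = 1
  (B → (B → C)): 0 ≤ 1, so result = 1
  (B → (B → (B → C))): 0 ≤ 1, so result = 1
  (C → (B → (B → (B → C)))): 0 ≤ 1, so result = 1
  (C → (C → (B → (B → (B → C))))): 0 ≤ 1, so result = 1
  (A → (C → (C → (B → (B → (B → C)))))): 0 ≤ 1, so result = 1
  (B → (A → (C → (C → (B → (B → (B → C))))))): 0 ≤ 1, so result = 1
  (A → (B → (A → (C → (C → (B → (B → (B → C)))))))): 0 ≤ 1, so result = 1
All 125 assignments give value 1 — the formula is a G_5-tautology.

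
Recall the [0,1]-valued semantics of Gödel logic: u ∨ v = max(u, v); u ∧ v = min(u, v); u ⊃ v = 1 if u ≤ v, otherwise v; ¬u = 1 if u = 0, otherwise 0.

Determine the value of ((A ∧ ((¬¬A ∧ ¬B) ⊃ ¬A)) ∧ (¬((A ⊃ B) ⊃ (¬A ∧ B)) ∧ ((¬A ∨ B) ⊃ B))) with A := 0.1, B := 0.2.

¬A: Gödel ¬ of 0.1 = 0 (operand ≠ 0)
¬¬A: Gödel ¬ of 0 = 1 (operand is 0)
¬B: Gödel ¬ of 0.2 = 0 (operand ≠ 0)
(¬¬A ∧ ¬B) = min(1, 0) = 0
¬A: Gödel ¬ of 0.1 = 0 (operand ≠ 0)
((¬¬A ∧ ¬B) ⊃ ¬A): 0 ≤ 0, so result = 1
(A ∧ ((¬¬A ∧ ¬B) ⊃ ¬A)) = min(0.1, 1) = 0.1
(A ⊃ B): 0.1 ≤ 0.2, so result = 1
¬A: Gödel ¬ of 0.1 = 0 (operand ≠ 0)
(¬A ∧ B) = min(0, 0.2) = 0
((A ⊃ B) ⊃ (¬A ∧ B)): 1 > 0, so result = 0
¬((A ⊃ B) ⊃ (¬A ∧ B)): Gödel ¬ of 0 = 1 (operand is 0)
¬A: Gödel ¬ of 0.1 = 0 (operand ≠ 0)
(¬A ∨ B) = max(0, 0.2) = 0.2
((¬A ∨ B) ⊃ B): 0.2 ≤ 0.2, so result = 1
(¬((A ⊃ B) ⊃ (¬A ∧ B)) ∧ ((¬A ∨ B) ⊃ B)) = min(1, 1) = 1
((A ∧ ((¬¬A ∧ ¬B) ⊃ ¬A)) ∧ (¬((A ⊃ B) ⊃ (¬A ∧ B)) ∧ ((¬A ∨ B) ⊃ B))) = min(0.1, 1) = 0.1

0.10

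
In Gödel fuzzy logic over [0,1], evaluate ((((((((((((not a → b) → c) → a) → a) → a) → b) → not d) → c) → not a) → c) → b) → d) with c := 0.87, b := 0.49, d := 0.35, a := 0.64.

0.35

not a: Gödel ¬ of 0.64 = 0 (operand ≠ 0)
(not a → b): 0 ≤ 0.49, so result = 1
((not a → b) → c): 1 > 0.87, so result = 0.87
(((not a → b) → c) → a): 0.87 > 0.64, so result = 0.64
((((not a → b) → c) → a) → a): 0.64 ≤ 0.64, so result = 1
(((((not a → b) → c) → a) → a) → a): 1 > 0.64, so result = 0.64
((((((not a → b) → c) → a) → a) → a) → b): 0.64 > 0.49, so result = 0.49
not d: Gödel ¬ of 0.35 = 0 (operand ≠ 0)
(((((((not a → b) → c) → a) → a) → a) → b) → not d): 0.49 > 0, so result = 0
((((((((not a → b) → c) → a) → a) → a) → b) → not d) → c): 0 ≤ 0.87, so result = 1
not a: Gödel ¬ of 0.64 = 0 (operand ≠ 0)
(((((((((not a → b) → c) → a) → a) → a) → b) → not d) → c) → not a): 1 > 0, so result = 0
((((((((((not a → b) → c) → a) → a) → a) → b) → not d) → c) → not a) → c): 0 ≤ 0.87, so result = 1
(((((((((((not a → b) → c) → a) → a) → a) → b) → not d) → c) → not a) → c) → b): 1 > 0.49, so result = 0.49
((((((((((((not a → b) → c) → a) → a) → a) → b) → not d) → c) → not a) → c) → b) → d): 0.49 > 0.35, so result = 0.35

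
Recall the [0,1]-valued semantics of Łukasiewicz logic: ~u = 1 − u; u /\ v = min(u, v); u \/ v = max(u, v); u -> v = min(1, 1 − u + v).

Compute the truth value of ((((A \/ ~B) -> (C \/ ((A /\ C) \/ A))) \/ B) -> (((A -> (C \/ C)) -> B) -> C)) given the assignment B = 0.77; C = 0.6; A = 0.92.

~B: Łukasiewicz ¬ gives 1 − 0.77 = 0.23
(A \/ ~B) = max(0.92, 0.23) = 0.92
(A /\ C) = min(0.92, 0.6) = 0.6
((A /\ C) \/ A) = max(0.6, 0.92) = 0.92
(C \/ ((A /\ C) \/ A)) = max(0.6, 0.92) = 0.92
((A \/ ~B) -> (C \/ ((A /\ C) \/ A))): min(1, 1 − 0.92 + 0.92) = 1
(((A \/ ~B) -> (C \/ ((A /\ C) \/ A))) \/ B) = max(1, 0.77) = 1
(C \/ C) = max(0.6, 0.6) = 0.6
(A -> (C \/ C)): min(1, 1 − 0.92 + 0.6) = 0.68
((A -> (C \/ C)) -> B): min(1, 1 − 0.68 + 0.77) = 1
(((A -> (C \/ C)) -> B) -> C): min(1, 1 − 1 + 0.6) = 0.6
((((A \/ ~B) -> (C \/ ((A /\ C) \/ A))) \/ B) -> (((A -> (C \/ C)) -> B) -> C)): min(1, 1 − 1 + 0.6) = 0.6

0.60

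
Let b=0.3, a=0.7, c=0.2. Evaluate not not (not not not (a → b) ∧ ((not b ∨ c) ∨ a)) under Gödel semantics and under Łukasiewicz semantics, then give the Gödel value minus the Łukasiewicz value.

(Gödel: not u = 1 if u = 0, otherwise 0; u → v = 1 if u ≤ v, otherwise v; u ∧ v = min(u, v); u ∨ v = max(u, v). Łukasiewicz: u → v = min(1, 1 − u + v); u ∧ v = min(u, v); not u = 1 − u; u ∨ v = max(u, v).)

Gödel evaluation:
  (a → b): 0.7 > 0.3, so result = 0.3
  not (a → b): Gödel ¬ of 0.3 = 0 (operand ≠ 0)
  not not (a → b): Gödel ¬ of 0 = 1 (operand is 0)
  not not not (a → b): Gödel ¬ of 1 = 0 (operand ≠ 0)
  not b: Gödel ¬ of 0.3 = 0 (operand ≠ 0)
  (not b ∨ c) = max(0, 0.2) = 0.2
  ((not b ∨ c) ∨ a) = max(0.2, 0.7) = 0.7
  (not not not (a → b) ∧ ((not b ∨ c) ∨ a)) = min(0, 0.7) = 0
  not (not not not (a → b) ∧ ((not b ∨ c) ∨ a)): Gödel ¬ of 0 = 1 (operand is 0)
  not not (not not not (a → b) ∧ ((not b ∨ c) ∨ a)): Gödel ¬ of 1 = 0 (operand ≠ 0)
  Gödel value = 0
Łukasiewicz evaluation:
  (a → b): min(1, 1 − 0.7 + 0.3) = 0.6
  not (a → b): Łukasiewicz ¬ gives 1 − 0.6 = 0.4
  not not (a → b): Łukasiewicz ¬ gives 1 − 0.4 = 0.6
  not not not (a → b): Łukasiewicz ¬ gives 1 − 0.6 = 0.4
  not b: Łukasiewicz ¬ gives 1 − 0.3 = 0.7
  (not b ∨ c) = max(0.7, 0.2) = 0.7
  ((not b ∨ c) ∨ a) = max(0.7, 0.7) = 0.7
  (not not not (a → b) ∧ ((not b ∨ c) ∨ a)) = min(0.4, 0.7) = 0.4
  not (not not not (a → b) ∧ ((not b ∨ c) ∨ a)): Łukasiewicz ¬ gives 1 − 0.4 = 0.6
  not not (not not not (a → b) ∧ ((not b ∨ c) ∨ a)): Łukasiewicz ¬ gives 1 − 0.6 = 0.4
  Łukasiewicz value = 0.4
Difference: 0 − 0.4 = -0.40

-0.40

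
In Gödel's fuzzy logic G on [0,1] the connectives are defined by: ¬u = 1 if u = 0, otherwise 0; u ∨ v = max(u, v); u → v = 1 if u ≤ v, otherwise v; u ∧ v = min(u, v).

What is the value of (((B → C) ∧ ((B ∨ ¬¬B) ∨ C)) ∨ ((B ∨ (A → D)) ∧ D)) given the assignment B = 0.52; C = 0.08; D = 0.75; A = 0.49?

(B → C): 0.52 > 0.08, so result = 0.08
¬B: Gödel ¬ of 0.52 = 0 (operand ≠ 0)
¬¬B: Gödel ¬ of 0 = 1 (operand is 0)
(B ∨ ¬¬B) = max(0.52, 1) = 1
((B ∨ ¬¬B) ∨ C) = max(1, 0.08) = 1
((B → C) ∧ ((B ∨ ¬¬B) ∨ C)) = min(0.08, 1) = 0.08
(A → D): 0.49 ≤ 0.75, so result = 1
(B ∨ (A → D)) = max(0.52, 1) = 1
((B ∨ (A → D)) ∧ D) = min(1, 0.75) = 0.75
(((B → C) ∧ ((B ∨ ¬¬B) ∨ C)) ∨ ((B ∨ (A → D)) ∧ D)) = max(0.08, 0.75) = 0.75

0.75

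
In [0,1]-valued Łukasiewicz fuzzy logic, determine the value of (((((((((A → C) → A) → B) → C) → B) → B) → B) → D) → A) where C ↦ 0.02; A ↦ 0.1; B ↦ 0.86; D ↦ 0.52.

0.58

(A → C): min(1, 1 − 0.1 + 0.02) = 0.92
((A → C) → A): min(1, 1 − 0.92 + 0.1) = 0.18
(((A → C) → A) → B): min(1, 1 − 0.18 + 0.86) = 1
((((A → C) → A) → B) → C): min(1, 1 − 1 + 0.02) = 0.02
(((((A → C) → A) → B) → C) → B): min(1, 1 − 0.02 + 0.86) = 1
((((((A → C) → A) → B) → C) → B) → B): min(1, 1 − 1 + 0.86) = 0.86
(((((((A → C) → A) → B) → C) → B) → B) → B): min(1, 1 − 0.86 + 0.86) = 1
((((((((A → C) → A) → B) → C) → B) → B) → B) → D): min(1, 1 − 1 + 0.52) = 0.52
(((((((((A → C) → A) → B) → C) → B) → B) → B) → D) → A): min(1, 1 − 0.52 + 0.1) = 0.58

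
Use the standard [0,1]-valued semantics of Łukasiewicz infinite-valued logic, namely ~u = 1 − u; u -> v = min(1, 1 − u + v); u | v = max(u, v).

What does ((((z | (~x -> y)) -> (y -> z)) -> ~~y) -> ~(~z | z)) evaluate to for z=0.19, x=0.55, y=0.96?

0.19

~x: Łukasiewicz ¬ gives 1 − 0.55 = 0.45
(~x -> y): min(1, 1 − 0.45 + 0.96) = 1
(z | (~x -> y)) = max(0.19, 1) = 1
(y -> z): min(1, 1 − 0.96 + 0.19) = 0.23
((z | (~x -> y)) -> (y -> z)): min(1, 1 − 1 + 0.23) = 0.23
~y: Łukasiewicz ¬ gives 1 − 0.96 = 0.04
~~y: Łukasiewicz ¬ gives 1 − 0.04 = 0.96
(((z | (~x -> y)) -> (y -> z)) -> ~~y): min(1, 1 − 0.23 + 0.96) = 1
~z: Łukasiewicz ¬ gives 1 − 0.19 = 0.81
(~z | z) = max(0.81, 0.19) = 0.81
~(~z | z): Łukasiewicz ¬ gives 1 − 0.81 = 0.19
((((z | (~x -> y)) -> (y -> z)) -> ~~y) -> ~(~z | z)): min(1, 1 − 1 + 0.19) = 0.19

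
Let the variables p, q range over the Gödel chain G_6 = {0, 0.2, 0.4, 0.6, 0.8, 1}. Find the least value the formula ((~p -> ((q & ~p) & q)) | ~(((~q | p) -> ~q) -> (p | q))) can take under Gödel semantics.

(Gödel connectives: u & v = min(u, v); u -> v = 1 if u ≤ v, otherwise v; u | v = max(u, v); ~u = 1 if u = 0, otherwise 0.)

0.20

The minimum is attained at p = 0, q = 0.2:
  ~p: Gödel ¬ of 0 = 1 (operand is 0)
  ~p: Gödel ¬ of 0 = 1 (operand is 0)
  (q & ~p) = min(0.2, 1) = 0.2
  ((q & ~p) & q) = min(0.2, 0.2) = 0.2
  (~p -> ((q & ~p) & q)): 1 > 0.2, so result = 0.2
  ~q: Gödel ¬ of 0.2 = 0 (operand ≠ 0)
  (~q | p) = max(0, 0) = 0
  ~q: Gödel ¬ of 0.2 = 0 (operand ≠ 0)
  ((~q | p) -> ~q): 0 ≤ 0, so result = 1
  (p | q) = max(0, 0.2) = 0.2
  (((~q | p) -> ~q) -> (p | q)): 1 > 0.2, so result = 0.2
  ~(((~q | p) -> ~q) -> (p | q)): Gödel ¬ of 0.2 = 0 (operand ≠ 0)
  ((~p -> ((q & ~p) & q)) | ~(((~q | p) -> ~q) -> (p | q))) = max(0.2, 0) = 0.2
Checking all 36 assignments confirms none give a value below 0.20.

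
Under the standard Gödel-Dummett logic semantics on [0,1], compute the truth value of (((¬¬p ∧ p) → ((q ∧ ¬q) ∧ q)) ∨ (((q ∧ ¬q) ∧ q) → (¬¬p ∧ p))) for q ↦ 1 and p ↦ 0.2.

¬p: Gödel ¬ of 0.2 = 0 (operand ≠ 0)
¬¬p: Gödel ¬ of 0 = 1 (operand is 0)
(¬¬p ∧ p) = min(1, 0.2) = 0.2
¬q: Gödel ¬ of 1 = 0 (operand ≠ 0)
(q ∧ ¬q) = min(1, 0) = 0
((q ∧ ¬q) ∧ q) = min(0, 1) = 0
((¬¬p ∧ p) → ((q ∧ ¬q) ∧ q)): 0.2 > 0, so result = 0
¬q: Gödel ¬ of 1 = 0 (operand ≠ 0)
(q ∧ ¬q) = min(1, 0) = 0
((q ∧ ¬q) ∧ q) = min(0, 1) = 0
¬p: Gödel ¬ of 0.2 = 0 (operand ≠ 0)
¬¬p: Gödel ¬ of 0 = 1 (operand is 0)
(¬¬p ∧ p) = min(1, 0.2) = 0.2
(((q ∧ ¬q) ∧ q) → (¬¬p ∧ p)): 0 ≤ 0.2, so result = 1
(((¬¬p ∧ p) → ((q ∧ ¬q) ∧ q)) ∨ (((q ∧ ¬q) ∧ q) → (¬¬p ∧ p))) = max(0, 1) = 1

1.00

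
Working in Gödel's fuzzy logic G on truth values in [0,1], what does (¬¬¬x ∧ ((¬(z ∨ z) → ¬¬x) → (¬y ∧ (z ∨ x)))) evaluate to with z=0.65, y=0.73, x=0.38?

¬x: Gödel ¬ of 0.38 = 0 (operand ≠ 0)
¬¬x: Gödel ¬ of 0 = 1 (operand is 0)
¬¬¬x: Gödel ¬ of 1 = 0 (operand ≠ 0)
(z ∨ z) = max(0.65, 0.65) = 0.65
¬(z ∨ z): Gödel ¬ of 0.65 = 0 (operand ≠ 0)
¬x: Gödel ¬ of 0.38 = 0 (operand ≠ 0)
¬¬x: Gödel ¬ of 0 = 1 (operand is 0)
(¬(z ∨ z) → ¬¬x): 0 ≤ 1, so result = 1
¬y: Gödel ¬ of 0.73 = 0 (operand ≠ 0)
(z ∨ x) = max(0.65, 0.38) = 0.65
(¬y ∧ (z ∨ x)) = min(0, 0.65) = 0
((¬(z ∨ z) → ¬¬x) → (¬y ∧ (z ∨ x))): 1 > 0, so result = 0
(¬¬¬x ∧ ((¬(z ∨ z) → ¬¬x) → (¬y ∧ (z ∨ x)))) = min(0, 0) = 0

0.00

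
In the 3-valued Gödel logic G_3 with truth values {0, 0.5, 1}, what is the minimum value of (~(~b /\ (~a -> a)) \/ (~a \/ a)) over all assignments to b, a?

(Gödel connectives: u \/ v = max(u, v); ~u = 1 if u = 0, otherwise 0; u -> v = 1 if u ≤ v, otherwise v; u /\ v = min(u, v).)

0.50

The minimum is attained at b = 0, a = 0.5:
  ~b: Gödel ¬ of 0 = 1 (operand is 0)
  ~a: Gödel ¬ of 0.5 = 0 (operand ≠ 0)
  (~a -> a): 0 ≤ 0.5, so result = 1
  (~b /\ (~a -> a)) = min(1, 1) = 1
  ~(~b /\ (~a -> a)): Gödel ¬ of 1 = 0 (operand ≠ 0)
  ~a: Gödel ¬ of 0.5 = 0 (operand ≠ 0)
  (~a \/ a) = max(0, 0.5) = 0.5
  (~(~b /\ (~a -> a)) \/ (~a \/ a)) = max(0, 0.5) = 0.5
Checking all 9 assignments confirms none give a value below 0.50.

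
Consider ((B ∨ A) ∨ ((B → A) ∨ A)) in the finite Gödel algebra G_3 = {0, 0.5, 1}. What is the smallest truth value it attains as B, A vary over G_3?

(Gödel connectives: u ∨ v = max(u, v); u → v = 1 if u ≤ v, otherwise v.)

The minimum is attained at B = 0.5, A = 0:
  (B ∨ A) = max(0.5, 0) = 0.5
  (B → A): 0.5 > 0, so result = 0
  ((B → A) ∨ A) = max(0, 0) = 0
  ((B ∨ A) ∨ ((B → A) ∨ A)) = max(0.5, 0) = 0.5
Checking all 9 assignments confirms none give a value below 0.50.

0.50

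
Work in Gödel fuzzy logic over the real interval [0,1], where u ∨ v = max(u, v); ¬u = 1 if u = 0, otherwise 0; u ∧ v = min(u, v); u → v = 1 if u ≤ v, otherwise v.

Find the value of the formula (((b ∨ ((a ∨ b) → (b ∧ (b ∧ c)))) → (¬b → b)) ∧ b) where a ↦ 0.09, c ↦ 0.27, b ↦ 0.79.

(a ∨ b) = max(0.09, 0.79) = 0.79
(b ∧ c) = min(0.79, 0.27) = 0.27
(b ∧ (b ∧ c)) = min(0.79, 0.27) = 0.27
((a ∨ b) → (b ∧ (b ∧ c))): 0.79 > 0.27, so result = 0.27
(b ∨ ((a ∨ b) → (b ∧ (b ∧ c)))) = max(0.79, 0.27) = 0.79
¬b: Gödel ¬ of 0.79 = 0 (operand ≠ 0)
(¬b → b): 0 ≤ 0.79, so result = 1
((b ∨ ((a ∨ b) → (b ∧ (b ∧ c)))) → (¬b → b)): 0.79 ≤ 1, so result = 1
(((b ∨ ((a ∨ b) → (b ∧ (b ∧ c)))) → (¬b → b)) ∧ b) = min(1, 0.79) = 0.79

0.79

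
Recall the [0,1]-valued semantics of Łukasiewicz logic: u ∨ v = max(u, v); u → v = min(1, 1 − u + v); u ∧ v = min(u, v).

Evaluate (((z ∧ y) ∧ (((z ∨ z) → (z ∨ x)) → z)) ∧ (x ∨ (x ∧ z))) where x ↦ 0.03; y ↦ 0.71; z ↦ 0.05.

0.03

(z ∧ y) = min(0.05, 0.71) = 0.05
(z ∨ z) = max(0.05, 0.05) = 0.05
(z ∨ x) = max(0.05, 0.03) = 0.05
((z ∨ z) → (z ∨ x)): min(1, 1 − 0.05 + 0.05) = 1
(((z ∨ z) → (z ∨ x)) → z): min(1, 1 − 1 + 0.05) = 0.05
((z ∧ y) ∧ (((z ∨ z) → (z ∨ x)) → z)) = min(0.05, 0.05) = 0.05
(x ∧ z) = min(0.03, 0.05) = 0.03
(x ∨ (x ∧ z)) = max(0.03, 0.03) = 0.03
(((z ∧ y) ∧ (((z ∨ z) → (z ∨ x)) → z)) ∧ (x ∨ (x ∧ z))) = min(0.05, 0.03) = 0.03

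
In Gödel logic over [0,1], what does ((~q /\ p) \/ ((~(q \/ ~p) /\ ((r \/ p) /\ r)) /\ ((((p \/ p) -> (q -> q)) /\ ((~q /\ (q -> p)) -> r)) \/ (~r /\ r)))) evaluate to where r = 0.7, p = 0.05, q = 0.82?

0.00

~q: Gödel ¬ of 0.82 = 0 (operand ≠ 0)
(~q /\ p) = min(0, 0.05) = 0
~p: Gödel ¬ of 0.05 = 0 (operand ≠ 0)
(q \/ ~p) = max(0.82, 0) = 0.82
~(q \/ ~p): Gödel ¬ of 0.82 = 0 (operand ≠ 0)
(r \/ p) = max(0.7, 0.05) = 0.7
((r \/ p) /\ r) = min(0.7, 0.7) = 0.7
(~(q \/ ~p) /\ ((r \/ p) /\ r)) = min(0, 0.7) = 0
(p \/ p) = max(0.05, 0.05) = 0.05
(q -> q): 0.82 ≤ 0.82, so result = 1
((p \/ p) -> (q -> q)): 0.05 ≤ 1, so result = 1
~q: Gödel ¬ of 0.82 = 0 (operand ≠ 0)
(q -> p): 0.82 > 0.05, so result = 0.05
(~q /\ (q -> p)) = min(0, 0.05) = 0
((~q /\ (q -> p)) -> r): 0 ≤ 0.7, so result = 1
(((p \/ p) -> (q -> q)) /\ ((~q /\ (q -> p)) -> r)) = min(1, 1) = 1
~r: Gödel ¬ of 0.7 = 0 (operand ≠ 0)
(~r /\ r) = min(0, 0.7) = 0
((((p \/ p) -> (q -> q)) /\ ((~q /\ (q -> p)) -> r)) \/ (~r /\ r)) = max(1, 0) = 1
((~(q \/ ~p) /\ ((r \/ p) /\ r)) /\ ((((p \/ p) -> (q -> q)) /\ ((~q /\ (q -> p)) -> r)) \/ (~r /\ r))) = min(0, 1) = 0
((~q /\ p) \/ ((~(q \/ ~p) /\ ((r \/ p) /\ r)) /\ ((((p \/ p) -> (q -> q)) /\ ((~q /\ (q -> p)) -> r)) \/ (~r /\ r)))) = max(0, 0) = 0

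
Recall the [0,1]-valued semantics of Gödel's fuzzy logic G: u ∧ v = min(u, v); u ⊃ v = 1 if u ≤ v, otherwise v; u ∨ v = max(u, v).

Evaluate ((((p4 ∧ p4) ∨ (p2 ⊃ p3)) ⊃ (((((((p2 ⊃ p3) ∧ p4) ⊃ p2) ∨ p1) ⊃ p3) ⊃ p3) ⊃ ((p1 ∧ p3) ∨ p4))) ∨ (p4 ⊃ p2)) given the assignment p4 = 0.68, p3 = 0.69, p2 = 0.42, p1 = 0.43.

(p4 ∧ p4) = min(0.68, 0.68) = 0.68
(p2 ⊃ p3): 0.42 ≤ 0.69, so result = 1
((p4 ∧ p4) ∨ (p2 ⊃ p3)) = max(0.68, 1) = 1
(p2 ⊃ p3): 0.42 ≤ 0.69, so result = 1
((p2 ⊃ p3) ∧ p4) = min(1, 0.68) = 0.68
(((p2 ⊃ p3) ∧ p4) ⊃ p2): 0.68 > 0.42, so result = 0.42
((((p2 ⊃ p3) ∧ p4) ⊃ p2) ∨ p1) = max(0.42, 0.43) = 0.43
(((((p2 ⊃ p3) ∧ p4) ⊃ p2) ∨ p1) ⊃ p3): 0.43 ≤ 0.69, so result = 1
((((((p2 ⊃ p3) ∧ p4) ⊃ p2) ∨ p1) ⊃ p3) ⊃ p3): 1 > 0.69, so result = 0.69
(p1 ∧ p3) = min(0.43, 0.69) = 0.43
((p1 ∧ p3) ∨ p4) = max(0.43, 0.68) = 0.68
(((((((p2 ⊃ p3) ∧ p4) ⊃ p2) ∨ p1) ⊃ p3) ⊃ p3) ⊃ ((p1 ∧ p3) ∨ p4)): 0.69 > 0.68, so result = 0.68
(((p4 ∧ p4) ∨ (p2 ⊃ p3)) ⊃ (((((((p2 ⊃ p3) ∧ p4) ⊃ p2) ∨ p1) ⊃ p3) ⊃ p3) ⊃ ((p1 ∧ p3) ∨ p4))): 1 > 0.68, so result = 0.68
(p4 ⊃ p2): 0.68 > 0.42, so result = 0.42
((((p4 ∧ p4) ∨ (p2 ⊃ p3)) ⊃ (((((((p2 ⊃ p3) ∧ p4) ⊃ p2) ∨ p1) ⊃ p3) ⊃ p3) ⊃ ((p1 ∧ p3) ∨ p4))) ∨ (p4 ⊃ p2)) = max(0.68, 0.42) = 0.68

0.68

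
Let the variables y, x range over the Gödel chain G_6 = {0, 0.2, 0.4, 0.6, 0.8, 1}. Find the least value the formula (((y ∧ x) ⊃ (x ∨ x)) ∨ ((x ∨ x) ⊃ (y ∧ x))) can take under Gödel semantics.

1.00

Every assignment gives 1. For instance at y = 0, x = 0:
  (y ∧ x) = min(0, 0) = 0
  (x ∨ x) = max(0, 0) = 0
  ((y ∧ x) ⊃ (x ∨ x)): 0 ≤ 0, so result = 1
  (x ∨ x) = max(0, 0) = 0
  (y ∧ x) = min(0, 0) = 0
  ((x ∨ x) ⊃ (y ∧ x)): 0 ≤ 0, so result = 1
  (((y ∧ x) ⊃ (x ∨ x)) ∨ ((x ∨ x) ⊃ (y ∧ x))) = max(1, 1) = 1
All 36 assignments give value 1 — the formula is a G_6-tautology.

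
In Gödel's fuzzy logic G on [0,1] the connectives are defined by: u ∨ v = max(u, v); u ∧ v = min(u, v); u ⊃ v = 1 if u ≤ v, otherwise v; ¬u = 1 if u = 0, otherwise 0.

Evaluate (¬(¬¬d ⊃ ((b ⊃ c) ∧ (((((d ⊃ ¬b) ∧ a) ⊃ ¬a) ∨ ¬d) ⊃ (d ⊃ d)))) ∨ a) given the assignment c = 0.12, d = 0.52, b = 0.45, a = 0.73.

0.73

¬d: Gödel ¬ of 0.52 = 0 (operand ≠ 0)
¬¬d: Gödel ¬ of 0 = 1 (operand is 0)
(b ⊃ c): 0.45 > 0.12, so result = 0.12
¬b: Gödel ¬ of 0.45 = 0 (operand ≠ 0)
(d ⊃ ¬b): 0.52 > 0, so result = 0
((d ⊃ ¬b) ∧ a) = min(0, 0.73) = 0
¬a: Gödel ¬ of 0.73 = 0 (operand ≠ 0)
(((d ⊃ ¬b) ∧ a) ⊃ ¬a): 0 ≤ 0, so result = 1
¬d: Gödel ¬ of 0.52 = 0 (operand ≠ 0)
((((d ⊃ ¬b) ∧ a) ⊃ ¬a) ∨ ¬d) = max(1, 0) = 1
(d ⊃ d): 0.52 ≤ 0.52, so result = 1
(((((d ⊃ ¬b) ∧ a) ⊃ ¬a) ∨ ¬d) ⊃ (d ⊃ d)): 1 ≤ 1, so result = 1
((b ⊃ c) ∧ (((((d ⊃ ¬b) ∧ a) ⊃ ¬a) ∨ ¬d) ⊃ (d ⊃ d))) = min(0.12, 1) = 0.12
(¬¬d ⊃ ((b ⊃ c) ∧ (((((d ⊃ ¬b) ∧ a) ⊃ ¬a) ∨ ¬d) ⊃ (d ⊃ d)))): 1 > 0.12, so result = 0.12
¬(¬¬d ⊃ ((b ⊃ c) ∧ (((((d ⊃ ¬b) ∧ a) ⊃ ¬a) ∨ ¬d) ⊃ (d ⊃ d)))): Gödel ¬ of 0.12 = 0 (operand ≠ 0)
(¬(¬¬d ⊃ ((b ⊃ c) ∧ (((((d ⊃ ¬b) ∧ a) ⊃ ¬a) ∨ ¬d) ⊃ (d ⊃ d)))) ∨ a) = max(0, 0.73) = 0.73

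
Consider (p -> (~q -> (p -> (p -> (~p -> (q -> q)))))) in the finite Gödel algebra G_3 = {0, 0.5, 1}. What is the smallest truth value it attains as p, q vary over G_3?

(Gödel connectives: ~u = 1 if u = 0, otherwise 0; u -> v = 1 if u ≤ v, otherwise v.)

1.00

Every assignment gives 1. For instance at p = 0, q = 0:
  ~q: Gödel ¬ of 0 = 1 (operand is 0)
  ~p: Gödel ¬ of 0 = 1 (operand is 0)
  (q -> q): 0 ≤ 0, so result = 1
  (~p -> (q -> q)): 1 ≤ 1, so result = 1
  (p -> (~p -> (q -> q))): 0 ≤ 1, so result = 1
  (p -> (p -> (~p -> (q -> q)))): 0 ≤ 1, so result = 1
  (~q -> (p -> (p -> (~p -> (q -> q))))): 1 ≤ 1, so result = 1
  (p -> (~q -> (p -> (p -> (~p -> (q -> q)))))): 0 ≤ 1, so result = 1
All 9 assignments give value 1 — the formula is a G_3-tautology.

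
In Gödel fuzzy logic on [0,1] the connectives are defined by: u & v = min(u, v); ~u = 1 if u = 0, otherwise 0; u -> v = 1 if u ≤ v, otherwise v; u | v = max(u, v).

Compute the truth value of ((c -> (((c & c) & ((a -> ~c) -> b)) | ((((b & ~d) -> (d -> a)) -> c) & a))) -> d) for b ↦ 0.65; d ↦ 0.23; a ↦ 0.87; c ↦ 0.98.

0.23

(c & c) = min(0.98, 0.98) = 0.98
~c: Gödel ¬ of 0.98 = 0 (operand ≠ 0)
(a -> ~c): 0.87 > 0, so result = 0
((a -> ~c) -> b): 0 ≤ 0.65, so result = 1
((c & c) & ((a -> ~c) -> b)) = min(0.98, 1) = 0.98
~d: Gödel ¬ of 0.23 = 0 (operand ≠ 0)
(b & ~d) = min(0.65, 0) = 0
(d -> a): 0.23 ≤ 0.87, so result = 1
((b & ~d) -> (d -> a)): 0 ≤ 1, so result = 1
(((b & ~d) -> (d -> a)) -> c): 1 > 0.98, so result = 0.98
((((b & ~d) -> (d -> a)) -> c) & a) = min(0.98, 0.87) = 0.87
(((c & c) & ((a -> ~c) -> b)) | ((((b & ~d) -> (d -> a)) -> c) & a)) = max(0.98, 0.87) = 0.98
(c -> (((c & c) & ((a -> ~c) -> b)) | ((((b & ~d) -> (d -> a)) -> c) & a))): 0.98 ≤ 0.98, so result = 1
((c -> (((c & c) & ((a -> ~c) -> b)) | ((((b & ~d) -> (d -> a)) -> c) & a))) -> d): 1 > 0.23, so result = 0.23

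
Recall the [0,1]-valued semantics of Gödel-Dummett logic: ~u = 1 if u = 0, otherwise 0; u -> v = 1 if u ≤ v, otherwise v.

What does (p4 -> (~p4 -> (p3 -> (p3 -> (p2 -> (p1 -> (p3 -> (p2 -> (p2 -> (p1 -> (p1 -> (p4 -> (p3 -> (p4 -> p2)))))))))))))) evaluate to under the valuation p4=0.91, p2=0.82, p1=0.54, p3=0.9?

~p4: Gödel ¬ of 0.91 = 0 (operand ≠ 0)
(p4 -> p2): 0.91 > 0.82, so result = 0.82
(p3 -> (p4 -> p2)): 0.9 > 0.82, so result = 0.82
(p4 -> (p3 -> (p4 -> p2))): 0.91 > 0.82, so result = 0.82
(p1 -> (p4 -> (p3 -> (p4 -> p2)))): 0.54 ≤ 0.82, so result = 1
(p1 -> (p1 -> (p4 -> (p3 -> (p4 -> p2))))): 0.54 ≤ 1, so result = 1
(p2 -> (p1 -> (p1 -> (p4 -> (p3 -> (p4 -> p2)))))): 0.82 ≤ 1, so result = 1
(p2 -> (p2 -> (p1 -> (p1 -> (p4 -> (p3 -> (p4 -> p2))))))): 0.82 ≤ 1, so result = 1
(p3 -> (p2 -> (p2 -> (p1 -> (p1 -> (p4 -> (p3 -> (p4 -> p2)))))))): 0.9 ≤ 1, so result = 1
(p1 -> (p3 -> (p2 -> (p2 -> (p1 -> (p1 -> (p4 -> (p3 -> (p4 -> p2))))))))): 0.54 ≤ 1, so result = 1
(p2 -> (p1 -> (p3 -> (p2 -> (p2 -> (p1 -> (p1 -> (p4 -> (p3 -> (p4 -> p2)))))))))): 0.82 ≤ 1, so result = 1
(p3 -> (p2 -> (p1 -> (p3 -> (p2 -> (p2 -> (p1 -> (p1 -> (p4 -> (p3 -> (p4 -> p2))))))))))): 0.9 ≤ 1, so result = 1
(p3 -> (p3 -> (p2 -> (p1 -> (p3 -> (p2 -> (p2 -> (p1 -> (p1 -> (p4 -> (p3 -> (p4 -> p2)))))))))))): 0.9 ≤ 1, so result = 1
(~p4 -> (p3 -> (p3 -> (p2 -> (p1 -> (p3 -> (p2 -> (p2 -> (p1 -> (p1 -> (p4 -> (p3 -> (p4 -> p2))))))))))))): 0 ≤ 1, so result = 1
(p4 -> (~p4 -> (p3 -> (p3 -> (p2 -> (p1 -> (p3 -> (p2 -> (p2 -> (p1 -> (p1 -> (p4 -> (p3 -> (p4 -> p2)))))))))))))): 0.91 ≤ 1, so result = 1

1.00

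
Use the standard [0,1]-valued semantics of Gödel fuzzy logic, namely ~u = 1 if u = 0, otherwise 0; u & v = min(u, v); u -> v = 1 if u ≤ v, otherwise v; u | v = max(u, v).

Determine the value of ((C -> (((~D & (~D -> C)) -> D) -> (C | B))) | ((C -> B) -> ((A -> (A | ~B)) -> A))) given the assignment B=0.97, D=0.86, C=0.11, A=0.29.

1.00

~D: Gödel ¬ of 0.86 = 0 (operand ≠ 0)
~D: Gödel ¬ of 0.86 = 0 (operand ≠ 0)
(~D -> C): 0 ≤ 0.11, so result = 1
(~D & (~D -> C)) = min(0, 1) = 0
((~D & (~D -> C)) -> D): 0 ≤ 0.86, so result = 1
(C | B) = max(0.11, 0.97) = 0.97
(((~D & (~D -> C)) -> D) -> (C | B)): 1 > 0.97, so result = 0.97
(C -> (((~D & (~D -> C)) -> D) -> (C | B))): 0.11 ≤ 0.97, so result = 1
(C -> B): 0.11 ≤ 0.97, so result = 1
~B: Gödel ¬ of 0.97 = 0 (operand ≠ 0)
(A | ~B) = max(0.29, 0) = 0.29
(A -> (A | ~B)): 0.29 ≤ 0.29, so result = 1
((A -> (A | ~B)) -> A): 1 > 0.29, so result = 0.29
((C -> B) -> ((A -> (A | ~B)) -> A)): 1 > 0.29, so result = 0.29
((C -> (((~D & (~D -> C)) -> D) -> (C | B))) | ((C -> B) -> ((A -> (A | ~B)) -> A))) = max(1, 0.29) = 1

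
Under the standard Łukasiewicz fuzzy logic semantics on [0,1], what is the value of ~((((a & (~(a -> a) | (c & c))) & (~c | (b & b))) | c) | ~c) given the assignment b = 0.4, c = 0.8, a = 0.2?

0.20

(a -> a): min(1, 1 − 0.2 + 0.2) = 1
~(a -> a): Łukasiewicz ¬ gives 1 − 1 = 0
(c & c) = min(0.8, 0.8) = 0.8
(~(a -> a) | (c & c)) = max(0, 0.8) = 0.8
(a & (~(a -> a) | (c & c))) = min(0.2, 0.8) = 0.2
~c: Łukasiewicz ¬ gives 1 − 0.8 = 0.2
(b & b) = min(0.4, 0.4) = 0.4
(~c | (b & b)) = max(0.2, 0.4) = 0.4
((a & (~(a -> a) | (c & c))) & (~c | (b & b))) = min(0.2, 0.4) = 0.2
(((a & (~(a -> a) | (c & c))) & (~c | (b & b))) | c) = max(0.2, 0.8) = 0.8
~c: Łukasiewicz ¬ gives 1 − 0.8 = 0.2
((((a & (~(a -> a) | (c & c))) & (~c | (b & b))) | c) | ~c) = max(0.8, 0.2) = 0.8
~((((a & (~(a -> a) | (c & c))) & (~c | (b & b))) | c) | ~c): Łukasiewicz ¬ gives 1 − 0.8 = 0.2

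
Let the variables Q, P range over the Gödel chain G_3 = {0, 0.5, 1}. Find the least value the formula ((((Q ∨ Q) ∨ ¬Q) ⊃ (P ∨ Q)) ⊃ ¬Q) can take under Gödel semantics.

0.00

The minimum is attained at Q = 0.5, P = 0:
  (Q ∨ Q) = max(0.5, 0.5) = 0.5
  ¬Q: Gödel ¬ of 0.5 = 0 (operand ≠ 0)
  ((Q ∨ Q) ∨ ¬Q) = max(0.5, 0) = 0.5
  (P ∨ Q) = max(0, 0.5) = 0.5
  (((Q ∨ Q) ∨ ¬Q) ⊃ (P ∨ Q)): 0.5 ≤ 0.5, so result = 1
  ¬Q: Gödel ¬ of 0.5 = 0 (operand ≠ 0)
  ((((Q ∨ Q) ∨ ¬Q) ⊃ (P ∨ Q)) ⊃ ¬Q): 1 > 0, so result = 0
Checking all 9 assignments confirms none give a value below 0.00.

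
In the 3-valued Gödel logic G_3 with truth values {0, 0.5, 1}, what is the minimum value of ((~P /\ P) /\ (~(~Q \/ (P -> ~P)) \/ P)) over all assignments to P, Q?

The minimum is attained at P = 0, Q = 0:
  ~P: Gödel ¬ of 0 = 1 (operand is 0)
  (~P /\ P) = min(1, 0) = 0
  ~Q: Gödel ¬ of 0 = 1 (operand is 0)
  ~P: Gödel ¬ of 0 = 1 (operand is 0)
  (P -> ~P): 0 ≤ 1, so result = 1
  (~Q \/ (P -> ~P)) = max(1, 1) = 1
  ~(~Q \/ (P -> ~P)): Gödel ¬ of 1 = 0 (operand ≠ 0)
  (~(~Q \/ (P -> ~P)) \/ P) = max(0, 0) = 0
  ((~P /\ P) /\ (~(~Q \/ (P -> ~P)) \/ P)) = min(0, 0) = 0
Checking all 9 assignments confirms none give a value below 0.00.

0.00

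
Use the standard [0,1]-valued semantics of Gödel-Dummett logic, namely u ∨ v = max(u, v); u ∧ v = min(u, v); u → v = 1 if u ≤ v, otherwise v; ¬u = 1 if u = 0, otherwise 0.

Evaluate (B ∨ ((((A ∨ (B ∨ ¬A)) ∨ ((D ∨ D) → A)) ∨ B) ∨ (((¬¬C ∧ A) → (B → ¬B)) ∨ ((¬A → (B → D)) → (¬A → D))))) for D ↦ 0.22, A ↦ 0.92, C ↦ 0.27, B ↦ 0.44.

1.00

¬A: Gödel ¬ of 0.92 = 0 (operand ≠ 0)
(B ∨ ¬A) = max(0.44, 0) = 0.44
(A ∨ (B ∨ ¬A)) = max(0.92, 0.44) = 0.92
(D ∨ D) = max(0.22, 0.22) = 0.22
((D ∨ D) → A): 0.22 ≤ 0.92, so result = 1
((A ∨ (B ∨ ¬A)) ∨ ((D ∨ D) → A)) = max(0.92, 1) = 1
(((A ∨ (B ∨ ¬A)) ∨ ((D ∨ D) → A)) ∨ B) = max(1, 0.44) = 1
¬C: Gödel ¬ of 0.27 = 0 (operand ≠ 0)
¬¬C: Gödel ¬ of 0 = 1 (operand is 0)
(¬¬C ∧ A) = min(1, 0.92) = 0.92
¬B: Gödel ¬ of 0.44 = 0 (operand ≠ 0)
(B → ¬B): 0.44 > 0, so result = 0
((¬¬C ∧ A) → (B → ¬B)): 0.92 > 0, so result = 0
¬A: Gödel ¬ of 0.92 = 0 (operand ≠ 0)
(B → D): 0.44 > 0.22, so result = 0.22
(¬A → (B → D)): 0 ≤ 0.22, so result = 1
¬A: Gödel ¬ of 0.92 = 0 (operand ≠ 0)
(¬A → D): 0 ≤ 0.22, so result = 1
((¬A → (B → D)) → (¬A → D)): 1 ≤ 1, so result = 1
(((¬¬C ∧ A) → (B → ¬B)) ∨ ((¬A → (B → D)) → (¬A → D))) = max(0, 1) = 1
((((A ∨ (B ∨ ¬A)) ∨ ((D ∨ D) → A)) ∨ B) ∨ (((¬¬C ∧ A) → (B → ¬B)) ∨ ((¬A → (B → D)) → (¬A → D)))) = max(1, 1) = 1
(B ∨ ((((A ∨ (B ∨ ¬A)) ∨ ((D ∨ D) → A)) ∨ B) ∨ (((¬¬C ∧ A) → (B → ¬B)) ∨ ((¬A → (B → D)) → (¬A → D))))) = max(0.44, 1) = 1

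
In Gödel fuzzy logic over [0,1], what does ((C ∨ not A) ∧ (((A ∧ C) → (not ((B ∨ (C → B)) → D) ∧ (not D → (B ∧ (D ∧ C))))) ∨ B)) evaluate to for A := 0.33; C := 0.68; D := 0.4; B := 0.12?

0.12

not A: Gödel ¬ of 0.33 = 0 (operand ≠ 0)
(C ∨ not A) = max(0.68, 0) = 0.68
(A ∧ C) = min(0.33, 0.68) = 0.33
(C → B): 0.68 > 0.12, so result = 0.12
(B ∨ (C → B)) = max(0.12, 0.12) = 0.12
((B ∨ (C → B)) → D): 0.12 ≤ 0.4, so result = 1
not ((B ∨ (C → B)) → D): Gödel ¬ of 1 = 0 (operand ≠ 0)
not D: Gödel ¬ of 0.4 = 0 (operand ≠ 0)
(D ∧ C) = min(0.4, 0.68) = 0.4
(B ∧ (D ∧ C)) = min(0.12, 0.4) = 0.12
(not D → (B ∧ (D ∧ C))): 0 ≤ 0.12, so result = 1
(not ((B ∨ (C → B)) → D) ∧ (not D → (B ∧ (D ∧ C)))) = min(0, 1) = 0
((A ∧ C) → (not ((B ∨ (C → B)) → D) ∧ (not D → (B ∧ (D ∧ C))))): 0.33 > 0, so result = 0
(((A ∧ C) → (not ((B ∨ (C → B)) → D) ∧ (not D → (B ∧ (D ∧ C))))) ∨ B) = max(0, 0.12) = 0.12
((C ∨ not A) ∧ (((A ∧ C) → (not ((B ∨ (C → B)) → D) ∧ (not D → (B ∧ (D ∧ C))))) ∨ B)) = min(0.68, 0.12) = 0.12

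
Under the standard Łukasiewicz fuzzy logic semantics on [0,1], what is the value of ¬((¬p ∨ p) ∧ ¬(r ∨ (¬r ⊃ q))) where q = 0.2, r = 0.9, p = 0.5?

¬p: Łukasiewicz ¬ gives 1 − 0.5 = 0.5
(¬p ∨ p) = max(0.5, 0.5) = 0.5
¬r: Łukasiewicz ¬ gives 1 − 0.9 = 0.1
(¬r ⊃ q): min(1, 1 − 0.1 + 0.2) = 1
(r ∨ (¬r ⊃ q)) = max(0.9, 1) = 1
¬(r ∨ (¬r ⊃ q)): Łukasiewicz ¬ gives 1 − 1 = 0
((¬p ∨ p) ∧ ¬(r ∨ (¬r ⊃ q))) = min(0.5, 0) = 0
¬((¬p ∨ p) ∧ ¬(r ∨ (¬r ⊃ q))): Łukasiewicz ¬ gives 1 − 0 = 1

1.00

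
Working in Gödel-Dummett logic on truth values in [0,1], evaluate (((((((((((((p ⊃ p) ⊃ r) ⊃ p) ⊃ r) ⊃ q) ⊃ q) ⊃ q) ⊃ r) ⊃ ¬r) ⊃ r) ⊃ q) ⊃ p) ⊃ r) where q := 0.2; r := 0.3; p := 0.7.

0.30

(p ⊃ p): 0.7 ≤ 0.7, so result = 1
((p ⊃ p) ⊃ r): 1 > 0.3, so result = 0.3
(((p ⊃ p) ⊃ r) ⊃ p): 0.3 ≤ 0.7, so result = 1
((((p ⊃ p) ⊃ r) ⊃ p) ⊃ r): 1 > 0.3, so result = 0.3
(((((p ⊃ p) ⊃ r) ⊃ p) ⊃ r) ⊃ q): 0.3 > 0.2, so result = 0.2
((((((p ⊃ p) ⊃ r) ⊃ p) ⊃ r) ⊃ q) ⊃ q): 0.2 ≤ 0.2, so result = 1
(((((((p ⊃ p) ⊃ r) ⊃ p) ⊃ r) ⊃ q) ⊃ q) ⊃ q): 1 > 0.2, so result = 0.2
((((((((p ⊃ p) ⊃ r) ⊃ p) ⊃ r) ⊃ q) ⊃ q) ⊃ q) ⊃ r): 0.2 ≤ 0.3, so result = 1
¬r: Gödel ¬ of 0.3 = 0 (operand ≠ 0)
(((((((((p ⊃ p) ⊃ r) ⊃ p) ⊃ r) ⊃ q) ⊃ q) ⊃ q) ⊃ r) ⊃ ¬r): 1 > 0, so result = 0
((((((((((p ⊃ p) ⊃ r) ⊃ p) ⊃ r) ⊃ q) ⊃ q) ⊃ q) ⊃ r) ⊃ ¬r) ⊃ r): 0 ≤ 0.3, so result = 1
(((((((((((p ⊃ p) ⊃ r) ⊃ p) ⊃ r) ⊃ q) ⊃ q) ⊃ q) ⊃ r) ⊃ ¬r) ⊃ r) ⊃ q): 1 > 0.2, so result = 0.2
((((((((((((p ⊃ p) ⊃ r) ⊃ p) ⊃ r) ⊃ q) ⊃ q) ⊃ q) ⊃ r) ⊃ ¬r) ⊃ r) ⊃ q) ⊃ p): 0.2 ≤ 0.7, so result = 1
(((((((((((((p ⊃ p) ⊃ r) ⊃ p) ⊃ r) ⊃ q) ⊃ q) ⊃ q) ⊃ r) ⊃ ¬r) ⊃ r) ⊃ q) ⊃ p) ⊃ r): 1 > 0.3, so result = 0.3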